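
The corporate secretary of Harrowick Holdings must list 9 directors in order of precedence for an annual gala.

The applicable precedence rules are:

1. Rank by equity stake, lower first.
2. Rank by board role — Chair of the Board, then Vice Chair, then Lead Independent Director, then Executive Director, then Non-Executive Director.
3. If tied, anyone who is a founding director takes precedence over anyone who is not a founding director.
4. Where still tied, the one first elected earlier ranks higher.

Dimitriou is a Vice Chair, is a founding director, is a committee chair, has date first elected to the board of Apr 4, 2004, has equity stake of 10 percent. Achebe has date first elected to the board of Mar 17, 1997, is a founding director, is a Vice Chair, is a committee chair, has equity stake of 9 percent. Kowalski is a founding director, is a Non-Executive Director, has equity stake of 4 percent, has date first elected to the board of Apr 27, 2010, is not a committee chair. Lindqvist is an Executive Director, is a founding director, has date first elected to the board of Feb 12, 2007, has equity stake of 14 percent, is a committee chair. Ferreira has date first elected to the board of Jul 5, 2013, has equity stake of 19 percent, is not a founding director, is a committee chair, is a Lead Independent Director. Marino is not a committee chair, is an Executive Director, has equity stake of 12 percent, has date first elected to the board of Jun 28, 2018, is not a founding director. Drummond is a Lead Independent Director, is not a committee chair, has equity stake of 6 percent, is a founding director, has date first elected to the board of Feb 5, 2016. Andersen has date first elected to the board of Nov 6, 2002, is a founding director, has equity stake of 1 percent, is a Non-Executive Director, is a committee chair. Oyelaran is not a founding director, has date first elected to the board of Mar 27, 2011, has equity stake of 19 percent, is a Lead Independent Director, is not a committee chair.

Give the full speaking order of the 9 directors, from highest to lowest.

Andersen, Kowalski, Drummond, Achebe, Dimitriou, Marino, Lindqvist, Oyelaran, Ferreira

By equity stake (lower first): Andersen (1 percent); then Kowalski (4 percent); then Drummond (6 percent); then Achebe (9 percent); then Dimitriou (10 percent); then Marino (12 percent); then Lindqvist (14 percent); then Oyelaran and Ferreira (both 19 percent).
Oyelaran and Ferreira are each Lead Independent Director, so the next rule applies.
Oyelaran and Ferreira are each not a founding director, so the next rule applies.
Among Oyelaran and Ferreira, by date first elected to the board (earlier first): Oyelaran (Mar 27, 2011) before Ferreira (Jul 5, 2013).
Full order: Andersen, Kowalski, Drummond, Achebe, Dimitriou, Marino, Lindqvist, Oyelaran, Ferreira.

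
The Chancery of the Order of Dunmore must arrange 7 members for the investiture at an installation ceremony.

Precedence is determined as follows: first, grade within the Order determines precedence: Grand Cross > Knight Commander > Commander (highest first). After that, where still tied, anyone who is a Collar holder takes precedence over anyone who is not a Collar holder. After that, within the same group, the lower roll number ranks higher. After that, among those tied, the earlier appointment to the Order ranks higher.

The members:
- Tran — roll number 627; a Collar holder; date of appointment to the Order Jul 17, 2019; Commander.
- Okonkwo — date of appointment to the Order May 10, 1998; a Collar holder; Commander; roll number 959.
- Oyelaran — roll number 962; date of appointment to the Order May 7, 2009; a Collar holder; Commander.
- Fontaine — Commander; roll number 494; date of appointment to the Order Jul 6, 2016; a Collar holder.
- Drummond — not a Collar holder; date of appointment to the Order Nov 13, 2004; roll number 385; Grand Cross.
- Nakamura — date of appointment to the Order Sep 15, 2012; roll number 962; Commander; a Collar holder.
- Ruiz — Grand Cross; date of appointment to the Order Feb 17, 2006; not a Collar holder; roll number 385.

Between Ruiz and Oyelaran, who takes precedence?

By grade within the Order: Drummond and Ruiz (Grand Cross); then Fontaine, Tran, Okonkwo, Oyelaran and Nakamura (Commander).
Drummond and Ruiz are each not a Collar holder, so the next rule applies.
Drummond and Ruiz both have roll number 385, so the next rule applies.
Among Drummond and Ruiz, by date of appointment to the Order (earlier first): Drummond (Nov 13, 2004) before Ruiz (Feb 17, 2006).
Fontaine, Tran, Okonkwo, Oyelaran and Nakamura are each a Collar holder, so the next rule applies.
Among Fontaine, Tran, Okonkwo, Oyelaran and Nakamura, by roll number (lower first): Fontaine (494) before Tran (627) before Okonkwo (959) before Oyelaran and Nakamura (962).
Among Oyelaran and Nakamura, by date of appointment to the Order (earlier first): Oyelaran (May 7, 2009) before Nakamura (Sep 15, 2012).
So Ruiz takes precedence.

Ruiz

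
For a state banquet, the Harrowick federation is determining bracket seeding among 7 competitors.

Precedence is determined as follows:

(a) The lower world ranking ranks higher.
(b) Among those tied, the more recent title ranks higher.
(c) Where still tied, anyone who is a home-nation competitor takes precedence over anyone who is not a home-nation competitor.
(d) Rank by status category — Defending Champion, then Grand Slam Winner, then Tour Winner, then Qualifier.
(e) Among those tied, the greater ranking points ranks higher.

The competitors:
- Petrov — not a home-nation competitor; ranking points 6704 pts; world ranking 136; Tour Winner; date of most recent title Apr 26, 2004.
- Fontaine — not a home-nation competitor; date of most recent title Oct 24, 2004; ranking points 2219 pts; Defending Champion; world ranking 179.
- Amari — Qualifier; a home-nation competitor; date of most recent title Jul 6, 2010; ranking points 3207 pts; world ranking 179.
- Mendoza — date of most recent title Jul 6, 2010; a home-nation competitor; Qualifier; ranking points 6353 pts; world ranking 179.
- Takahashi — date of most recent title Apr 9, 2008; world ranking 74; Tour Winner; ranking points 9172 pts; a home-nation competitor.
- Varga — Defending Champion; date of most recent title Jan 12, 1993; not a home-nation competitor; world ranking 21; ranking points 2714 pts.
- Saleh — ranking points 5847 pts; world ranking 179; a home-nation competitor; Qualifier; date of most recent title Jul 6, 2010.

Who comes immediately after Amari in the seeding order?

Fontaine

By world ranking (lower first): Varga (21); then Takahashi (74); then Petrov (136); then Mendoza, Saleh, Amari and Fontaine (each 179).
Among Mendoza, Saleh, Amari and Fontaine, by date of most recent title (later first): Mendoza, Saleh and Amari (Jul 6, 2010) before Fontaine (Oct 24, 2004).
Mendoza, Saleh and Amari are each a home-nation competitor, so the next rule applies.
Mendoza, Saleh and Amari are each Qualifier, so the next rule applies.
Among Mendoza, Saleh and Amari, by ranking points (higher first): Mendoza (6353 pts) before Saleh (5847 pts) before Amari (3207 pts).
Order: Varga, Takahashi, Petrov, Mendoza, Saleh, Amari, Fontaine.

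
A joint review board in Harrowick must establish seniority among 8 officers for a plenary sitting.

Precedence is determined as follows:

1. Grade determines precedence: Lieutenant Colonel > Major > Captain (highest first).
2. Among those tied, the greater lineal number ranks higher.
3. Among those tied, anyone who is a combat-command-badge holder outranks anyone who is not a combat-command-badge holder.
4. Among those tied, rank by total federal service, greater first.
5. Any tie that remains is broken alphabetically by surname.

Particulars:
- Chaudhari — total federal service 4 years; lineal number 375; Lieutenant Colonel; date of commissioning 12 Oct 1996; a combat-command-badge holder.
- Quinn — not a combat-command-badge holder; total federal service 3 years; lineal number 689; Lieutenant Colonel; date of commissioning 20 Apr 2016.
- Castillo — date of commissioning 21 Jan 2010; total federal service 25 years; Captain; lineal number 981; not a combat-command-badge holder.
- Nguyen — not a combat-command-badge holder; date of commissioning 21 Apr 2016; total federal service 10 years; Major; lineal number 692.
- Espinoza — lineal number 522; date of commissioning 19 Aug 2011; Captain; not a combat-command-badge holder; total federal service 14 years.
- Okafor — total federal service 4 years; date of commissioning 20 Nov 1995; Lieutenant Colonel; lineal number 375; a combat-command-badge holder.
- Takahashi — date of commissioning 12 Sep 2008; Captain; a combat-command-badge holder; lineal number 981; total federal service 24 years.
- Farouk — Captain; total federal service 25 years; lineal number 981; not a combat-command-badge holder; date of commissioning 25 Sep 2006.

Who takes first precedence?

By grade: Quinn, Chaudhari and Okafor (Lieutenant Colonel); then Nguyen (Major); then Takahashi, Castillo, Farouk and Espinoza (Captain).
Among Quinn, Chaudhari and Okafor, by lineal number (higher first): Quinn (689) before Chaudhari and Okafor (375).
Chaudhari and Okafor are each a combat-command-badge holder, so the next rule applies.
Chaudhari and Okafor both have total federal service 4 years, so the next rule applies.
Among Chaudhari and Okafor, alphabetically by surname: Chaudhari before Okafor.
Among Takahashi, Castillo, Farouk and Espinoza, by lineal number (higher first): Takahashi, Castillo and Farouk (981) before Espinoza (522).
Among Takahashi, Castillo and Farouk, a combat-command-badge holder before not a combat-command-badge holder: Takahashi (a combat-command-badge holder) before Castillo and Farouk (not a combat-command-badge holder).
Castillo and Farouk both have total federal service 25 years, so the next rule applies.
Among Castillo and Farouk, alphabetically by surname: Castillo before Farouk.
Order: Quinn, Chaudhari, Okafor, Nguyen, Takahashi, Castillo, Farouk, Espinoza.

Quinn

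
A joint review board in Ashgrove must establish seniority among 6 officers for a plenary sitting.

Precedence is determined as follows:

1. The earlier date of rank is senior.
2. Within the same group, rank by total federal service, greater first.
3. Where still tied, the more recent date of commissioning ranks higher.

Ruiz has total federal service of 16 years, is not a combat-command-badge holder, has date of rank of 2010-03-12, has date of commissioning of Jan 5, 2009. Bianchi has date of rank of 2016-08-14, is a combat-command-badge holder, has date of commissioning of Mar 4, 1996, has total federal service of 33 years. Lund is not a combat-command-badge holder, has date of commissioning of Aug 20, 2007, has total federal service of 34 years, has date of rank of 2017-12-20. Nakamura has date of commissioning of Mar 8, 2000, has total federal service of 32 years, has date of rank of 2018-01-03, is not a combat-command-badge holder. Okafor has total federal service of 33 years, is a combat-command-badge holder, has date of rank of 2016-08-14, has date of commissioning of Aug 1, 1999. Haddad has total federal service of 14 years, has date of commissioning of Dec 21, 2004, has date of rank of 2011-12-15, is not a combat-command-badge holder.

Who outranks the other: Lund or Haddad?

Haddad

By date of rank (earlier first): Ruiz (2010-03-12); then Haddad (2011-12-15); then Okafor and Bianchi (both 2016-08-14); then Lund (2017-12-20); then Nakamura (2018-01-03).
Okafor and Bianchi both have total federal service 33 years, so the next rule applies.
Among Okafor and Bianchi, by date of commissioning (later first): Okafor (Aug 1, 1999) before Bianchi (Mar 4, 1996).
So Haddad takes precedence.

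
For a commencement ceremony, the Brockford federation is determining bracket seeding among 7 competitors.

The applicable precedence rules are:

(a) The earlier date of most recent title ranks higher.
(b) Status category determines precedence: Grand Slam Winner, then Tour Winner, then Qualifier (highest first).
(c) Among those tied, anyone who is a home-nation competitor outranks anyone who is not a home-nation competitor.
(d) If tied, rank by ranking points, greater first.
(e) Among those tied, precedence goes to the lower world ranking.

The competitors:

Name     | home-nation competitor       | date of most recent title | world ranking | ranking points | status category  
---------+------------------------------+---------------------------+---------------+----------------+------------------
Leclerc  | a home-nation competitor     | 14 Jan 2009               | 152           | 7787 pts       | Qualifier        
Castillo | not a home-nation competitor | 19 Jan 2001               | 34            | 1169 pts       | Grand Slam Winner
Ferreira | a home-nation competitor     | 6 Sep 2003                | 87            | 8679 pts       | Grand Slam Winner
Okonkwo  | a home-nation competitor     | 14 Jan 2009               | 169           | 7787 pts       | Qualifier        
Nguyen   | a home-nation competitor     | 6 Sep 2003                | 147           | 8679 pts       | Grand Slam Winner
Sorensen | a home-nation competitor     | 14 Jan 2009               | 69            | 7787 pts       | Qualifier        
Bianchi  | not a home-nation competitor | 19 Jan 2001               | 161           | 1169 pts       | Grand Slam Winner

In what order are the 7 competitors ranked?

By date of most recent title (earlier first): Castillo and Bianchi (both 19 Jan 2001); then Ferreira and Nguyen (both 6 Sep 2003); then Sorensen, Leclerc and Okonkwo (each 14 Jan 2009).
Castillo and Bianchi are each Grand Slam Winner, so the next rule applies.
Castillo and Bianchi are each not a home-nation competitor, so the next rule applies.
Castillo and Bianchi both have ranking points 1169 pts, so the next rule applies.
Among Castillo and Bianchi, by world ranking (lower first): Castillo (34) before Bianchi (161).
Ferreira and Nguyen are each Grand Slam Winner, so the next rule applies.
Ferreira and Nguyen are each a home-nation competitor, so the next rule applies.
Ferreira and Nguyen both have ranking points 8679 pts, so the next rule applies.
Among Ferreira and Nguyen, by world ranking (lower first): Ferreira (87) before Nguyen (147).
Sorensen, Leclerc and Okonkwo are each Qualifier, so the next rule applies.
Sorensen, Leclerc and Okonkwo are each a home-nation competitor, so the next rule applies.
Sorensen, Leclerc and Okonkwo all have ranking points 7787 pts, so the next rule applies.
Among Sorensen, Leclerc and Okonkwo, by world ranking (lower first): Sorensen (69) before Leclerc (152) before Okonkwo (169).
Full order: Castillo, Bianchi, Ferreira, Nguyen, Sorensen, Leclerc, Okonkwo.

Castillo, Bianchi, Ferreira, Nguyen, Sorensen, Leclerc, Okonkwo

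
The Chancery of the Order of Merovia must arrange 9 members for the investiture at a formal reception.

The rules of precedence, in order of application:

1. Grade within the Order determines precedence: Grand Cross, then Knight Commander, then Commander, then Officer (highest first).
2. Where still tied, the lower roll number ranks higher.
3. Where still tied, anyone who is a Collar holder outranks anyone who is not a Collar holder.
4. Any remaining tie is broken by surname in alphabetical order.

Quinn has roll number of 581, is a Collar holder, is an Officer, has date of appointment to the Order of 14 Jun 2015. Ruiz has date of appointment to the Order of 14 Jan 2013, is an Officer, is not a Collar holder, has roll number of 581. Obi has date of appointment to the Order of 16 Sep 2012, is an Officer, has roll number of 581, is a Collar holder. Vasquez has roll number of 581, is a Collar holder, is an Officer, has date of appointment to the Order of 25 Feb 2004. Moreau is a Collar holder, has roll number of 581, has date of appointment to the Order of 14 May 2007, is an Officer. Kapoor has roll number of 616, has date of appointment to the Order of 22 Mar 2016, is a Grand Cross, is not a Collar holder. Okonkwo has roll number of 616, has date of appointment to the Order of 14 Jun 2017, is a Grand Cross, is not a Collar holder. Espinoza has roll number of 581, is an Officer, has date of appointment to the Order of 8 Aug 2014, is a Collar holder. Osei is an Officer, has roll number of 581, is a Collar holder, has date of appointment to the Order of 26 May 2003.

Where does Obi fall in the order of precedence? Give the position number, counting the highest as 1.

By grade within the Order: Kapoor and Okonkwo (Grand Cross); then Espinoza, Moreau, Obi, Osei, Quinn, Vasquez and Ruiz (Officer).
Kapoor and Okonkwo both have roll number 616, so the next rule applies.
Kapoor and Okonkwo are each not a Collar holder, so the next rule applies.
Among Kapoor and Okonkwo, alphabetically by surname: Kapoor before Okonkwo.
Espinoza, Moreau, Obi, Osei, Quinn, Vasquez and Ruiz all have roll number 581, so the next rule applies.
Among Espinoza, Moreau, Obi, Osei, Quinn, Vasquez and Ruiz, a Collar holder before not a Collar holder: Espinoza, Moreau, Obi, Osei, Quinn and Vasquez (a Collar holder) before Ruiz (not a Collar holder).
Among Espinoza, Moreau, Obi, Osei, Quinn and Vasquez, alphabetically by surname: Espinoza before Moreau before Obi before Osei before Quinn before Vasquez.
Order: Kapoor, Okonkwo, Espinoza, Moreau, Obi, Osei, Quinn, Vasquez, Ruiz. So position 5.

5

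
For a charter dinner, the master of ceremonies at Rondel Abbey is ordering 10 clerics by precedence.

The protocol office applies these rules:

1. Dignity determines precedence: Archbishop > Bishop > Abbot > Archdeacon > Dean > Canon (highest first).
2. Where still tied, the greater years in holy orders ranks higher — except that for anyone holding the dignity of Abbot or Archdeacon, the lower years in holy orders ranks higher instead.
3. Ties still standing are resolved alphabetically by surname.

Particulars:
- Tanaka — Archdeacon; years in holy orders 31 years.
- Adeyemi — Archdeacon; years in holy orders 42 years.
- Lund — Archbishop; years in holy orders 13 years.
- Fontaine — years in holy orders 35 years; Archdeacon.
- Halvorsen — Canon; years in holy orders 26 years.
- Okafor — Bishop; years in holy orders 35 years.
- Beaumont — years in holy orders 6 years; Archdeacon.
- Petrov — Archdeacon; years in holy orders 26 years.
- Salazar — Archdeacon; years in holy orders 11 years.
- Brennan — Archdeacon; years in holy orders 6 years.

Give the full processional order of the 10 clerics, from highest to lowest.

Lund, Okafor, Beaumont, Brennan, Salazar, Petrov, Tanaka, Fontaine, Adeyemi, Halvorsen

By dignity: Lund (Archbishop); then Okafor (Bishop); then Beaumont, Brennan, Salazar, Petrov, Tanaka, Fontaine and Adeyemi (Archdeacon); then Halvorsen (Canon).
Among Beaumont, Brennan, Salazar, Petrov, Tanaka, Fontaine and Adeyemi, by years in holy orders (lower first) (reversed rule for this group): Beaumont and Brennan (6 years) before Salazar (11 years) before Petrov (26 years) before Tanaka (31 years) before Fontaine (35 years) before Adeyemi (42 years).
Among Beaumont and Brennan, alphabetically by surname: Beaumont before Brennan.
Full order: Lund, Okafor, Beaumont, Brennan, Salazar, Petrov, Tanaka, Fontaine, Adeyemi, Halvorsen.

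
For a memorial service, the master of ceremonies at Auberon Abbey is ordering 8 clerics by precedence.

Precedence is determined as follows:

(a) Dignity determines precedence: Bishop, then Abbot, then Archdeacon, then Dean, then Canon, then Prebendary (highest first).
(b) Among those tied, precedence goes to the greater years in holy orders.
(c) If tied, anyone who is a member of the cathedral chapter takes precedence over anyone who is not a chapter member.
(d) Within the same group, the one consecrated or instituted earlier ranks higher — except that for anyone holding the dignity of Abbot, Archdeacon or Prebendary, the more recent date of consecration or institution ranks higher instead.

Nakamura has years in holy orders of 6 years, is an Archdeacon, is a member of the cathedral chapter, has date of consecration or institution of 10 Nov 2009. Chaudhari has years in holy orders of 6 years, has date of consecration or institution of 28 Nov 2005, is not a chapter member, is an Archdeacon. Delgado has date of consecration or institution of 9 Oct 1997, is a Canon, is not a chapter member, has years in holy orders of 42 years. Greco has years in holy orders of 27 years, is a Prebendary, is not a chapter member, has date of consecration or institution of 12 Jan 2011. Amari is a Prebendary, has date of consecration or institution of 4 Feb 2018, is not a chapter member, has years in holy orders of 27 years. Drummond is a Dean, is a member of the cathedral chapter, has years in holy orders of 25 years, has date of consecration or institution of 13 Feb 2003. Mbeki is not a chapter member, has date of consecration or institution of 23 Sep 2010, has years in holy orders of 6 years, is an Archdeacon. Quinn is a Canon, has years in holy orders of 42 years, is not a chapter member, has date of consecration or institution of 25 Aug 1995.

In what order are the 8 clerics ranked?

Nakamura, Mbeki, Chaudhari, Drummond, Quinn, Delgado, Amari, Greco

By dignity: Nakamura, Mbeki and Chaudhari (Archdeacon); then Drummond (Dean); then Quinn and Delgado (Canon); then Amari and Greco (Prebendary).
Nakamura, Mbeki and Chaudhari all have years in holy orders 6 years, so the next rule applies.
Among Nakamura, Mbeki and Chaudhari, a member of the cathedral chapter before not a chapter member: Nakamura (a member of the cathedral chapter) before Mbeki and Chaudhari (not a chapter member).
Among Mbeki and Chaudhari, by date of consecration or institution (later first) (reversed rule for this group): Mbeki (23 Sep 2010) before Chaudhari (28 Nov 2005).
Quinn and Delgado both have years in holy orders 42 years, so the next rule applies.
Quinn and Delgado are each not a chapter member, so the next rule applies.
Among Quinn and Delgado, by date of consecration or institution (earlier first): Quinn (25 Aug 1995) before Delgado (9 Oct 1997).
Amari and Greco both have years in holy orders 27 years, so the next rule applies.
Amari and Greco are each not a chapter member, so the next rule applies.
Among Amari and Greco, by date of consecration or institution (later first) (reversed rule for this group): Amari (4 Feb 2018) before Greco (12 Jan 2011).
Full order: Nakamura, Mbeki, Chaudhari, Drummond, Quinn, Delgado, Amari, Greco.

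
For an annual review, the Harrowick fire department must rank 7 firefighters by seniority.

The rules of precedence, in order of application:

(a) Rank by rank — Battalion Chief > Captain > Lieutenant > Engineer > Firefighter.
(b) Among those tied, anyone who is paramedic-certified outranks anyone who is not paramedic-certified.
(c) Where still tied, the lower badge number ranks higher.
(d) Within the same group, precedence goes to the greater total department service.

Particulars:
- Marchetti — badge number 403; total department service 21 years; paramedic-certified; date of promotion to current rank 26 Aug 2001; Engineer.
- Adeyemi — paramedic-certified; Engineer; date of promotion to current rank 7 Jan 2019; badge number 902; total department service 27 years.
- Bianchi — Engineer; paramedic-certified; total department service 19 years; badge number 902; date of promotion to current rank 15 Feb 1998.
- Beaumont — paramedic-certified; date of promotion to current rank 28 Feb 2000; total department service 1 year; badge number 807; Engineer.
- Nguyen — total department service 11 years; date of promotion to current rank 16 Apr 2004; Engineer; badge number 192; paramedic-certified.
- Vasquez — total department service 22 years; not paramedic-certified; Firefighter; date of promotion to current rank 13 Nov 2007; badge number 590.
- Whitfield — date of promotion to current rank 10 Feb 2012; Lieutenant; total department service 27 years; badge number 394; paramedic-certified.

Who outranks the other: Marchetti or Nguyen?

Nguyen

By rank: Whitfield (Lieutenant); then Nguyen, Marchetti, Beaumont, Adeyemi and Bianchi (Engineer); then Vasquez (Firefighter).
Nguyen, Marchetti, Beaumont, Adeyemi and Bianchi are each paramedic-certified, so the next rule applies.
Among Nguyen, Marchetti, Beaumont, Adeyemi and Bianchi, by badge number (lower first): Nguyen (192) before Marchetti (403) before Beaumont (807) before Adeyemi and Bianchi (902).
Among Adeyemi and Bianchi, by total department service (higher first): Adeyemi (27 years) before Bianchi (19 years).
So Nguyen takes precedence.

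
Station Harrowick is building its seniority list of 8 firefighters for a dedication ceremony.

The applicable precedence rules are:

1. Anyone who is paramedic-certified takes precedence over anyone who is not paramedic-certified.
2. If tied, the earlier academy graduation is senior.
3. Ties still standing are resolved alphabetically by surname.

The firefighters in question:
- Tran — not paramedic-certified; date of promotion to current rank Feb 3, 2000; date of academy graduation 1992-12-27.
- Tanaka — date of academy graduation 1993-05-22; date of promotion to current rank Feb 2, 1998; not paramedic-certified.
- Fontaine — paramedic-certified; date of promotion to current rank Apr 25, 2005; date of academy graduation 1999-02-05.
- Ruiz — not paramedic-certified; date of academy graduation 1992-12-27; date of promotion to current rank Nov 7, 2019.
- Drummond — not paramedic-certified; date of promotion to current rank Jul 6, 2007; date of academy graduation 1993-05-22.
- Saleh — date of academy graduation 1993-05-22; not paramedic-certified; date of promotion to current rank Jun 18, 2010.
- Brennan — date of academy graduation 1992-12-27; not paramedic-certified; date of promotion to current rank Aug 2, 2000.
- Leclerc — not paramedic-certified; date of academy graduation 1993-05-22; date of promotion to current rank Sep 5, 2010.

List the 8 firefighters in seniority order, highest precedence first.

Fontaine, Brennan, Ruiz, Tran, Drummond, Leclerc, Saleh, Tanaka

By the first rule: Fontaine (paramedic-certified); then Brennan, Ruiz, Tran, Drummond, Leclerc, Saleh and Tanaka (each not paramedic-certified).
Among Brennan, Ruiz, Tran, Drummond, Leclerc, Saleh and Tanaka, by date of academy graduation (earlier first): Brennan, Ruiz and Tran (1992-12-27) before Drummond, Leclerc, Saleh and Tanaka (1993-05-22).
Among Brennan, Ruiz and Tran, alphabetically by surname: Brennan before Ruiz before Tran.
Among Drummond, Leclerc, Saleh and Tanaka, alphabetically by surname: Drummond before Leclerc before Saleh before Tanaka.
Full order: Fontaine, Brennan, Ruiz, Tran, Drummond, Leclerc, Saleh, Tanaka.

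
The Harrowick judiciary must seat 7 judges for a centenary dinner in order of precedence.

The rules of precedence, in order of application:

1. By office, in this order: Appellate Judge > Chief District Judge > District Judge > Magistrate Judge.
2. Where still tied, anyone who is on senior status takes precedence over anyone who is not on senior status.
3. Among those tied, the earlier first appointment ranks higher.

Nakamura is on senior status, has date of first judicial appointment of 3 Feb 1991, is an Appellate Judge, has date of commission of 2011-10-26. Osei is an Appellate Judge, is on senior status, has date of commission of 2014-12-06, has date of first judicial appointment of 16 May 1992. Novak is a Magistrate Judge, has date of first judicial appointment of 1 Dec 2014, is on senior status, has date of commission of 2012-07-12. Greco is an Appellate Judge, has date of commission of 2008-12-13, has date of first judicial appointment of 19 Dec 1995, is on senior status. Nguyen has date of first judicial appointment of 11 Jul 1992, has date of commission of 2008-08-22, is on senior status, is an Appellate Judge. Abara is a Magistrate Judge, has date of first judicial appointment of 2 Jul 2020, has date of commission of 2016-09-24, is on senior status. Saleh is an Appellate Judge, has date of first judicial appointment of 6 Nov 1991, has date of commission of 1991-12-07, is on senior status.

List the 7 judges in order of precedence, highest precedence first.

Nakamura, Saleh, Osei, Nguyen, Greco, Novak, Abara

By office: Nakamura, Saleh, Osei, Nguyen and Greco (Appellate Judge); then Novak and Abara (Magistrate Judge).
Nakamura, Saleh, Osei, Nguyen and Greco are each on senior status, so the next rule applies.
Among Nakamura, Saleh, Osei, Nguyen and Greco, by date of first judicial appointment (earlier first): Nakamura (3 Feb 1991) before Saleh (6 Nov 1991) before Osei (16 May 1992) before Nguyen (11 Jul 1992) before Greco (19 Dec 1995).
Novak and Abara are each on senior status, so the next rule applies.
Among Novak and Abara, by date of first judicial appointment (earlier first): Novak (1 Dec 2014) before Abara (2 Jul 2020).
Full order: Nakamura, Saleh, Osei, Nguyen, Greco, Novak, Abara.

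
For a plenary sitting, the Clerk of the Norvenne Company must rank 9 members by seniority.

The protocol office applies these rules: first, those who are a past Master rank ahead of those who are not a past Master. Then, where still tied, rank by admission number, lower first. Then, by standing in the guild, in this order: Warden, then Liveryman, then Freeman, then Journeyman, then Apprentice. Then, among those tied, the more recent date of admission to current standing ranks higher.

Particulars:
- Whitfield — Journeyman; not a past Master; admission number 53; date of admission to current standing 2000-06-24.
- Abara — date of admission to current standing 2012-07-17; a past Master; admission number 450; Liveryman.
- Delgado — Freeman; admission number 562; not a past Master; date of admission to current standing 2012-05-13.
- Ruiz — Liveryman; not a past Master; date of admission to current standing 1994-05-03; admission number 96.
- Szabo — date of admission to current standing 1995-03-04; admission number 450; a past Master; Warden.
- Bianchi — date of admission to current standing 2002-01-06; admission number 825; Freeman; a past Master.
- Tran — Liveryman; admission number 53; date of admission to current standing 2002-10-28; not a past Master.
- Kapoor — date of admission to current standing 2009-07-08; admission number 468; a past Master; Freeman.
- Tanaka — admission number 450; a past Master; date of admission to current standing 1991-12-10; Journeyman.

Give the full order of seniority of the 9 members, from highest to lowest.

Szabo, Abara, Tanaka, Kapoor, Bianchi, Tran, Whitfield, Ruiz, Delgado

By the first rule: Szabo, Abara, Tanaka, Kapoor and Bianchi (each a past Master); then Tran, Whitfield, Ruiz and Delgado (each not a past Master).
Among Szabo, Abara, Tanaka, Kapoor and Bianchi, by admission number (lower first): Szabo, Abara and Tanaka (450) before Kapoor (468) before Bianchi (825).
Among Szabo, Abara and Tanaka, by standing in the guild: Szabo (Warden) before Abara (Liveryman) before Tanaka (Journeyman).
Among Tran, Whitfield, Ruiz and Delgado, by admission number (lower first): Tran and Whitfield (53) before Ruiz (96) before Delgado (562).
Among Tran and Whitfield, by standing in the guild: Tran (Liveryman) before Whitfield (Journeyman).
Full order: Szabo, Abara, Tanaka, Kapoor, Bianchi, Tran, Whitfield, Ruiz, Delgado.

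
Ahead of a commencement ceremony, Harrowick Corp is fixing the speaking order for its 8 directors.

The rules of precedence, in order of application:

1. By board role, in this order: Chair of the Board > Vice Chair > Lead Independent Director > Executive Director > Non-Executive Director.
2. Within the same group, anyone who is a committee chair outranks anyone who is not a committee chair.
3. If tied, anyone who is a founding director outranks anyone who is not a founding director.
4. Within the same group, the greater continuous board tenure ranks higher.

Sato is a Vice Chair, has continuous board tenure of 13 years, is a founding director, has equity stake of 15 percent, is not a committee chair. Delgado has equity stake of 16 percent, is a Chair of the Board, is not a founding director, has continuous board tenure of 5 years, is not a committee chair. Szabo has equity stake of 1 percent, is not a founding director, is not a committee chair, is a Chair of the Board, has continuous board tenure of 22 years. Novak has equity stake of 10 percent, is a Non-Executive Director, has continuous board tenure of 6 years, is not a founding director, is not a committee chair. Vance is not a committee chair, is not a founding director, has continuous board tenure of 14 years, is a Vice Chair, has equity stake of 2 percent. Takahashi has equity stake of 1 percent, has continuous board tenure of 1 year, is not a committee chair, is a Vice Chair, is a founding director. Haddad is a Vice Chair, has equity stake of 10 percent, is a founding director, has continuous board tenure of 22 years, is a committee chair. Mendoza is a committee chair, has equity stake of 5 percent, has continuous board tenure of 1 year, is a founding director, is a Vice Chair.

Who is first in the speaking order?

By board role: Szabo and Delgado (Chair of the Board); then Haddad, Mendoza, Sato, Takahashi and Vance (Vice Chair); then Novak (Non-Executive Director).
Szabo and Delgado are each not a committee chair, so the next rule applies.
Szabo and Delgado are each not a founding director, so the next rule applies.
Among Szabo and Delgado, by continuous board tenure (higher first): Szabo (22 years) before Delgado (5 years).
Among Haddad, Mendoza, Sato, Takahashi and Vance, a committee chair before not a committee chair: Haddad and Mendoza (a committee chair) before Sato, Takahashi and Vance (not a committee chair).
Haddad and Mendoza are each a founding director, so the next rule applies.
Among Haddad and Mendoza, by continuous board tenure (higher first): Haddad (22 years) before Mendoza (1 year).
Among Sato, Takahashi and Vance, a founding director before not a founding director: Sato and Takahashi (a founding director) before Vance (not a founding director).
Among Sato and Takahashi, by continuous board tenure (higher first): Sato (13 years) before Takahashi (1 year).
Order: Szabo, Delgado, Haddad, Mendoza, Sato, Takahashi, Vance, Novak.

Szabo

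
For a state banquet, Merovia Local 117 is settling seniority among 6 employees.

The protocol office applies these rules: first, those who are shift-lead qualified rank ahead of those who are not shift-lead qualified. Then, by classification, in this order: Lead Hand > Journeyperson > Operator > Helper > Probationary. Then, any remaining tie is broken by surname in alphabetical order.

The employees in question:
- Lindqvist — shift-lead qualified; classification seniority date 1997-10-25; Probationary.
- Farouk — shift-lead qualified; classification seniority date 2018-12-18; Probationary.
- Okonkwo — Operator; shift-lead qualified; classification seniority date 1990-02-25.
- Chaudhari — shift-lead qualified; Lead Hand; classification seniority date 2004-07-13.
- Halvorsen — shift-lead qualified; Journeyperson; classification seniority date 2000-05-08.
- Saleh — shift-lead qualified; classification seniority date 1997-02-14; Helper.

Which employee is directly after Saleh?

By the first rule: Chaudhari, Halvorsen, Okonkwo, Saleh, Farouk and Lindqvist (each shift-lead qualified).
Among Chaudhari, Halvorsen, Okonkwo, Saleh, Farouk and Lindqvist, by classification: Chaudhari (Lead Hand) before Halvorsen (Journeyperson) before Okonkwo (Operator) before Saleh (Helper) before Farouk and Lindqvist (Probationary).
Among Farouk and Lindqvist, alphabetically by surname: Farouk before Lindqvist.
Order: Chaudhari, Halvorsen, Okonkwo, Saleh, Farouk, Lindqvist.

Farouk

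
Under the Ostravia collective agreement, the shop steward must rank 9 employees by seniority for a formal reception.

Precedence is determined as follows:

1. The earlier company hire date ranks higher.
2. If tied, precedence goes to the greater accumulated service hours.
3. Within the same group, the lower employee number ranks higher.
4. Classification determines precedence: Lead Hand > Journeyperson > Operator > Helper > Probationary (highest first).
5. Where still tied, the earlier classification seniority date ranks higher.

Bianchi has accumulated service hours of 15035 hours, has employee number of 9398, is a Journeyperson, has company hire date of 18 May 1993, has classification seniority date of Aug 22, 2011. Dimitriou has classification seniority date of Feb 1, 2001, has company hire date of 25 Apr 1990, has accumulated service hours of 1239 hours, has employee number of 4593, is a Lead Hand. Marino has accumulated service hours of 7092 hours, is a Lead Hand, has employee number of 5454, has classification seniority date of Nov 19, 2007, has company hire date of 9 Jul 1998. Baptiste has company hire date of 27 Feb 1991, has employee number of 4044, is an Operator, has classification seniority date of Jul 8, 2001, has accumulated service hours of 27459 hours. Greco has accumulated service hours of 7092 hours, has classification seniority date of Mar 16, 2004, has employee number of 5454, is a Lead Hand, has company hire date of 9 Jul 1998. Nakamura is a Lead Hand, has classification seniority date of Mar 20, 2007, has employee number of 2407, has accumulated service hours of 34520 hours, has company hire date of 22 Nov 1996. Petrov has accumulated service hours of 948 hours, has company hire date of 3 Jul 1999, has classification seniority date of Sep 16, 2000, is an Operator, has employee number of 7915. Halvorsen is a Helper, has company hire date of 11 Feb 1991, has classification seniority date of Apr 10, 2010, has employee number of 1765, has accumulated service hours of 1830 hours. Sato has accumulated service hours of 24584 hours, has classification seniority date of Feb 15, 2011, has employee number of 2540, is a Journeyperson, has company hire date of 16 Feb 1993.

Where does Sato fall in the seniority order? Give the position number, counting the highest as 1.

4

By company hire date (earlier first): Dimitriou (25 Apr 1990); then Halvorsen (11 Feb 1991); then Baptiste (27 Feb 1991); then Sato (16 Feb 1993); then Bianchi (18 May 1993); then Nakamura (22 Nov 1996); then Greco and Marino (both 9 Jul 1998); then Petrov (3 Jul 1999).
Greco and Marino both have accumulated service hours 7092 hours, so the next rule applies.
Greco and Marino both have employee number 5454, so the next rule applies.
Greco and Marino are each Lead Hand, so the next rule applies.
Among Greco and Marino, by classification seniority date (earlier first): Greco (Mar 16, 2004) before Marino (Nov 19, 2007).
Order: Dimitriou, Halvorsen, Baptiste, Sato, Bianchi, Nakamura, Greco, Marino, Petrov. So position 4.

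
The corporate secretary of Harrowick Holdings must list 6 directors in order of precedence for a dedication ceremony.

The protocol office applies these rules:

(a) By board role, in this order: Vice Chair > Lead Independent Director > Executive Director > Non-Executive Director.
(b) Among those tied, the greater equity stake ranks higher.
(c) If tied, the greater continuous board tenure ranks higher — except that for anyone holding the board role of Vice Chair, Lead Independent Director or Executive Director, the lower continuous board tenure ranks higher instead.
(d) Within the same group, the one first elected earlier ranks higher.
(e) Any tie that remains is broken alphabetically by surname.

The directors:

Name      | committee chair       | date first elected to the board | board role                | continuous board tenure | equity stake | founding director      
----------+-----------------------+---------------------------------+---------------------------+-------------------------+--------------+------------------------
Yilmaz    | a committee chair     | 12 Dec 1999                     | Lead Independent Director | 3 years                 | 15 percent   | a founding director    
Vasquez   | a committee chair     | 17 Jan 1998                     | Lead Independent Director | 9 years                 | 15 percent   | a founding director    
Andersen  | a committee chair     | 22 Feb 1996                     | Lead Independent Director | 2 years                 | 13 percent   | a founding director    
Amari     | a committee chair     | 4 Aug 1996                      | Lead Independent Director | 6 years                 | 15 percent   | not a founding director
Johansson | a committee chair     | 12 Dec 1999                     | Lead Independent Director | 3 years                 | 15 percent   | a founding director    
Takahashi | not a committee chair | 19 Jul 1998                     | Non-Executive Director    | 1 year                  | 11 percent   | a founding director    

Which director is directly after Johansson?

Yilmaz

By board role: Johansson, Yilmaz, Amari, Vasquez and Andersen (Lead Independent Director); then Takahashi (Non-Executive Director).
Among Johansson, Yilmaz, Amari, Vasquez and Andersen, by equity stake (higher first): Johansson, Yilmaz, Amari and Vasquez (15 percent) before Andersen (13 percent).
Among Johansson, Yilmaz, Amari and Vasquez, by continuous board tenure (lower first) (reversed rule for this group): Johansson and Yilmaz (3 years) before Amari (6 years) before Vasquez (9 years).
Johansson and Yilmaz both have date first elected to the board 12 Dec 1999, so the next rule applies.
Among Johansson and Yilmaz, alphabetically by surname: Johansson before Yilmaz.
Order: Johansson, Yilmaz, Amari, Vasquez, Andersen, Takahashi.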